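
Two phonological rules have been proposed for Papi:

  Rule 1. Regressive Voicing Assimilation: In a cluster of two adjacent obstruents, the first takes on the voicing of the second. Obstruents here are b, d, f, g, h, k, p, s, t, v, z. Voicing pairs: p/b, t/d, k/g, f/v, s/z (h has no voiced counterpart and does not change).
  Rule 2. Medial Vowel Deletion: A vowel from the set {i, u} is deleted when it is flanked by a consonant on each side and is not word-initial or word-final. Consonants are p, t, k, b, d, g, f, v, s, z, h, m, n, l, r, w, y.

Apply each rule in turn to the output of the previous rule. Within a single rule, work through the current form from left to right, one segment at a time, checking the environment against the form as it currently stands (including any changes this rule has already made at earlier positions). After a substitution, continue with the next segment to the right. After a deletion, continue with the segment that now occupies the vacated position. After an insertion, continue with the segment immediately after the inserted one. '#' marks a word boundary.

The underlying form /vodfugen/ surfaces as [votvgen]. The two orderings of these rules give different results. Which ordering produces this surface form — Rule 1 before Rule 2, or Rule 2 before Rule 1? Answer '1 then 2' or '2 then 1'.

Order 1 then 2:
  1 Regressive Voicing Assimilation: [vodfugen] → [votfugen]
  2 Medial Vowel Deletion: [votfugen] → [votfgen]
  result: [votfgen]
Order 2 then 1:
  2 Medial Vowel Deletion: [vodfugen] → [vodfgen]
  1 Regressive Voicing Assimilation: [vodfgen] → [votvgen]
  result: [votvgen]

2 then 1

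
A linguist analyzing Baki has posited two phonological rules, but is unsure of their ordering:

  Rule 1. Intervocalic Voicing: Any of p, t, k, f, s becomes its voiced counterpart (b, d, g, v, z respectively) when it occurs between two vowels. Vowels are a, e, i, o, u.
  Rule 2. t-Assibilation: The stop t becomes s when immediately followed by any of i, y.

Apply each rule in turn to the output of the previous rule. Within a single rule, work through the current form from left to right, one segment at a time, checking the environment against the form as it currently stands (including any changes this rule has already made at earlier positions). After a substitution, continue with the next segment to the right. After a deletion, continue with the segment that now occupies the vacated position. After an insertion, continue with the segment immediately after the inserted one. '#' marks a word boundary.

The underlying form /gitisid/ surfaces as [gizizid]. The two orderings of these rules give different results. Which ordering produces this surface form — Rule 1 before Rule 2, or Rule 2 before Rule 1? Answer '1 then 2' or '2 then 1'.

Order 1 then 2:
  1 Intervocalic Voicing: [gitisid] → [gidizid]
  2 t-Assibilation: no change — [gidizid]
  result: [gidizid]
Order 2 then 1:
  2 t-Assibilation: [gitisid] → [gisisid]
  1 Intervocalic Voicing: [gisisid] → [gizizid]
  result: [gizizid]

2 then 1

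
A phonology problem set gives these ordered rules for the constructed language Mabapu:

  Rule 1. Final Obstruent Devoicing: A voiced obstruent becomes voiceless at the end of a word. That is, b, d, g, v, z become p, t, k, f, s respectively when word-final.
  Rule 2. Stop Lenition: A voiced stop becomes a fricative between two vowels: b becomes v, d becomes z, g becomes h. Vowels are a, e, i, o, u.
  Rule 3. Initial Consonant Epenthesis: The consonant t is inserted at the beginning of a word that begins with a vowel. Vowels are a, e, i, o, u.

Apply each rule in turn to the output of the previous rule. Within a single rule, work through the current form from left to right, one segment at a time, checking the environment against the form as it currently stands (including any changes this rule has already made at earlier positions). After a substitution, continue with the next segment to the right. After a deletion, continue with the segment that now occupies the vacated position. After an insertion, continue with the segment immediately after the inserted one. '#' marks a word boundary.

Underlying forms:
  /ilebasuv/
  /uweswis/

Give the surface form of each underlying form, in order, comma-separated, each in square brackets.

/ilebasuv/:
  Rule 1 Final Obstruent Devoicing: [ilebasuv] → [ilebasuf]
  Rule 2 Stop Lenition: [ilebasuf] → [ilevasuf]
  Rule 3 Initial Consonant Epenthesis: [ilevasuf] → [tilevasuf]
/uweswis/:
  Rule 1 Final Obstruent Devoicing: no change — [uweswis]
  Rule 2 Stop Lenition: no change — [uweswis]
  Rule 3 Initial Consonant Epenthesis: [uweswis] → [tuweswis]

[tilevasuf], [tuweswis]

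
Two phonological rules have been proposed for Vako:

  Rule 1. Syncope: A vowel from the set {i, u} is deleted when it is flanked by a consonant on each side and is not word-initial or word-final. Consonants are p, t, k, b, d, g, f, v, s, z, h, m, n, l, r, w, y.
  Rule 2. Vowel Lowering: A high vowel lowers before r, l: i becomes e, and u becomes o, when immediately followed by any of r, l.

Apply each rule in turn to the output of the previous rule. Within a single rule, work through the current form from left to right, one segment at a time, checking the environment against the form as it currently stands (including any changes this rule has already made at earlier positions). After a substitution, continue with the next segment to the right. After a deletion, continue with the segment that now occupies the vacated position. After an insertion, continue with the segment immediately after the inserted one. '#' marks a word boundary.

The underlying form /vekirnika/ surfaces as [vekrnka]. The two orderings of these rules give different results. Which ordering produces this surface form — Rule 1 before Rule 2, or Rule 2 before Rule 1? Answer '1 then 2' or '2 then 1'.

Order 1 then 2:
  1 Syncope: [vekirnika] → [vekrnka]
  2 Vowel Lowering: no change — [vekrnka]
  result: [vekrnka]
Order 2 then 1:
  2 Vowel Lowering: [vekirnika] → [vekernika]
  1 Syncope: [vekernika] → [vekernka]
  result: [vekernka]

1 then 2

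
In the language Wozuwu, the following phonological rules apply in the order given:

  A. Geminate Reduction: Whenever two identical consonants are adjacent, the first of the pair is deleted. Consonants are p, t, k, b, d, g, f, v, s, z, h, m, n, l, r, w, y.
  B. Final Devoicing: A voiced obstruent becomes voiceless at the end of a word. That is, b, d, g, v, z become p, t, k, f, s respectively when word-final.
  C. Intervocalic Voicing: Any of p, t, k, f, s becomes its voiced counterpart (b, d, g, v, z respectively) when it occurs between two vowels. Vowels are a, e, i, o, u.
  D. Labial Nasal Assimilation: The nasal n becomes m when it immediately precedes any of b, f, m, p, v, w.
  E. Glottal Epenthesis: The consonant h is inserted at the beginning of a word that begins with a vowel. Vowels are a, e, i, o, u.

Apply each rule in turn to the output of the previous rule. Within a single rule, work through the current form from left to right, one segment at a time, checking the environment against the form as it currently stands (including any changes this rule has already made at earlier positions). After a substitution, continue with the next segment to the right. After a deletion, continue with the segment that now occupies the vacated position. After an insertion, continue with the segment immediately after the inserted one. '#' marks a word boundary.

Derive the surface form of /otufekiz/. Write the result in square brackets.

[hoduvegis]

A Geminate Reduction: no change — [otufekiz]
B Final Devoicing: [otufekiz] → [otufekis]
C Intervocalic Voicing: [otufekis] → [oduvegis]
D Labial Nasal Assimilation: no change — [oduvegis]
E Glottal Epenthesis: [oduvegis] → [hoduvegis]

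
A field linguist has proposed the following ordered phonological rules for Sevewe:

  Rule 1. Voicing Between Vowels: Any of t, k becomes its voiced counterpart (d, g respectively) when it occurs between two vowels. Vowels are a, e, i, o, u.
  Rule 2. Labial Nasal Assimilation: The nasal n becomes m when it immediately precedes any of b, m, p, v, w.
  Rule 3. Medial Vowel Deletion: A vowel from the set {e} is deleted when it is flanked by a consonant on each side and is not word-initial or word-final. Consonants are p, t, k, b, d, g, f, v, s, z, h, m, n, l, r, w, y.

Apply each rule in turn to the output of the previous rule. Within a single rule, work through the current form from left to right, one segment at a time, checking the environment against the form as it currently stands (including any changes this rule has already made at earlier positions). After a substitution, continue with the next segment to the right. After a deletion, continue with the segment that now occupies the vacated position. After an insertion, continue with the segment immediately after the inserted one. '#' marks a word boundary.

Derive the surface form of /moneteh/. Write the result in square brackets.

[mondh]

Rule 1 Voicing Between Vowels: [moneteh] → [monedeh]
Rule 2 Labial Nasal Assimilation: no change — [monedeh]
Rule 3 Medial Vowel Deletion: [monedeh] → [mondh]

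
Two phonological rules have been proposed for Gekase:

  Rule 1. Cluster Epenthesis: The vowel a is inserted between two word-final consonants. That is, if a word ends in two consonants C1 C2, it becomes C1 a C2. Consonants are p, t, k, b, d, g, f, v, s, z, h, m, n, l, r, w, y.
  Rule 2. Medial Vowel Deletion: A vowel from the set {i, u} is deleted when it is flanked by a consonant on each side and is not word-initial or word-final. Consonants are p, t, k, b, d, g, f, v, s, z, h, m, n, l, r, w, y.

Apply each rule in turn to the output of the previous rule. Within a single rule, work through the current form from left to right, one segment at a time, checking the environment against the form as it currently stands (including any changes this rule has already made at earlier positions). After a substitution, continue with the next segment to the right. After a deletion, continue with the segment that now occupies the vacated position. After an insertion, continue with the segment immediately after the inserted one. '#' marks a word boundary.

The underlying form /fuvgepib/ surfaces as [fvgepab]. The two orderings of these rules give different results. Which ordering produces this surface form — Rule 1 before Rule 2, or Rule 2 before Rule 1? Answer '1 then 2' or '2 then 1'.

2 then 1

Order 1 then 2:
  1 Cluster Epenthesis: no change — [fuvgepib]
  2 Medial Vowel Deletion: [fuvgepib] → [fvgepb]
  result: [fvgepb]
Order 2 then 1:
  2 Medial Vowel Deletion: [fuvgepib] → [fvgepb]
  1 Cluster Epenthesis: [fvgepb] → [fvgepab]
  result: [fvgepab]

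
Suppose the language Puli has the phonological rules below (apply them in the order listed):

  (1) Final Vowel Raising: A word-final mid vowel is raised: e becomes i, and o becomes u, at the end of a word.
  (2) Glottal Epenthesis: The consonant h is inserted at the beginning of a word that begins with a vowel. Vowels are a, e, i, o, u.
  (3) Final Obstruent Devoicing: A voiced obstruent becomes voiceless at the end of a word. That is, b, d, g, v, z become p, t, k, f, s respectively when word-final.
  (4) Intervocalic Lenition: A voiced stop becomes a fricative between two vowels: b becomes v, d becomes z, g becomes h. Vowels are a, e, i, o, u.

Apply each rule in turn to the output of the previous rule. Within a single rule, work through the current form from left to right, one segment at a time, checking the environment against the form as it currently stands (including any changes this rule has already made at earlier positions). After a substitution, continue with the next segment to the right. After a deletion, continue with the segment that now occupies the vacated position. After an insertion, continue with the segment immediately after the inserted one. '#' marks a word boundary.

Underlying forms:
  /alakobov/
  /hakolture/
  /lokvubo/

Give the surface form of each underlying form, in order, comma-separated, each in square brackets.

/alakobov/:
  (1) Final Vowel Raising: no change — [alakobov]
  (2) Glottal Epenthesis: [alakobov] → [halakobov]
  (3) Final Obstruent Devoicing: [halakobov] → [halakobof]
  (4) Intervocalic Lenition: [halakobof] → [halakovof]
/hakolture/:
  (1) Final Vowel Raising: [hakolture] → [hakolturi]
  (2) Glottal Epenthesis: no change — [hakolturi]
  (3) Final Obstruent Devoicing: no change — [hakolturi]
  (4) Intervocalic Lenition: no change — [hakolturi]
/lokvubo/:
  (1) Final Vowel Raising: [lokvubo] → [lokvubu]
  (2) Glottal Epenthesis: no change — [lokvubu]
  (3) Final Obstruent Devoicing: no change — [lokvubu]
  (4) Intervocalic Lenition: [lokvubu] → [lokvuvu]

[halakovof], [hakolturi], [lokvuvu]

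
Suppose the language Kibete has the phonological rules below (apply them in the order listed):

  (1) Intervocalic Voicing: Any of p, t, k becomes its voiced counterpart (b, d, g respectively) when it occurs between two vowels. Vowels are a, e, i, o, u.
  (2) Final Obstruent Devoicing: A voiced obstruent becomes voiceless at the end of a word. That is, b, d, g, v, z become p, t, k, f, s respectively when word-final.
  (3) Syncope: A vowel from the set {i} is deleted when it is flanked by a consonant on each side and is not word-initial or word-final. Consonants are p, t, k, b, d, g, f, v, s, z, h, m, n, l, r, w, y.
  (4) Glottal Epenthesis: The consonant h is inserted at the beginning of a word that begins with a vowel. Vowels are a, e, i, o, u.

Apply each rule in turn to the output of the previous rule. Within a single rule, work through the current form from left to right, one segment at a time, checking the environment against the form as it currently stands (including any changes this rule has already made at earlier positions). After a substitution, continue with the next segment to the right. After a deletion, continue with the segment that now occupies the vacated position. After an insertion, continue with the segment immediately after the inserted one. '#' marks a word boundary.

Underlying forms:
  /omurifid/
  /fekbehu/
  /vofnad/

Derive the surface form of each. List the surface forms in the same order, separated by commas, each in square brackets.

/omurifid/:
  (1) Intervocalic Voicing: no change — [omurifid]
  (2) Final Obstruent Devoicing: [omurifid] → [omurifit]
  (3) Syncope: [omurifit] → [omurft]
  (4) Glottal Epenthesis: [omurft] → [homurft]
/fekbehu/:
  (1) Intervocalic Voicing: no change — [fekbehu]
  (2) Final Obstruent Devoicing: no change — [fekbehu]
  (3) Syncope: no change — [fekbehu]
  (4) Glottal Epenthesis: no change — [fekbehu]
/vofnad/:
  (1) Intervocalic Voicing: no change — [vofnad]
  (2) Final Obstruent Devoicing: [vofnad] → [vofnat]
  (3) Syncope: no change — [vofnat]
  (4) Glottal Epenthesis: no change — [vofnat]

[homurft], [fekbehu], [vofnat]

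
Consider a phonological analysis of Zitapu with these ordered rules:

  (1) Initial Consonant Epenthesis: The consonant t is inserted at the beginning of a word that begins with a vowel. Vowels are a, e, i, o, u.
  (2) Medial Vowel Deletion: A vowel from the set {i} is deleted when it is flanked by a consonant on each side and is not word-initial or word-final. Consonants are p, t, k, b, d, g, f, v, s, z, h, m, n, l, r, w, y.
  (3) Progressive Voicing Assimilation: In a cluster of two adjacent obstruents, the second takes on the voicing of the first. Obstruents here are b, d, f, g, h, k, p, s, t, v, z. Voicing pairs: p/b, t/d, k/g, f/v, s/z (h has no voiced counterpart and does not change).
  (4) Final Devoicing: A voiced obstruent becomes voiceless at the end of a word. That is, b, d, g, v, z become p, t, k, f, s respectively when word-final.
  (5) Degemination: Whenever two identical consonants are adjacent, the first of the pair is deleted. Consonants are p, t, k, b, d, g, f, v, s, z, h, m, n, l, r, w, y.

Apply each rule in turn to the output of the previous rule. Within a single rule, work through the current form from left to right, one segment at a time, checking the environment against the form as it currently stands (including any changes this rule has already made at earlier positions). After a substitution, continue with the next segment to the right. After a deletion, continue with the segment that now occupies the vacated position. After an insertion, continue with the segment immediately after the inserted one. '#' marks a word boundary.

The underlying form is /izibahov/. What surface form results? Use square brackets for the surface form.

(1) Initial Consonant Epenthesis: [izibahov] → [tizibahov]
(2) Medial Vowel Deletion: [tizibahov] → [tzbahov]
(3) Progressive Voicing Assimilation: [tzbahov] → [tspahov]
(4) Final Devoicing: [tspahov] → [tspahof]
(5) Degemination: no change — [tspahof]

[tspahof]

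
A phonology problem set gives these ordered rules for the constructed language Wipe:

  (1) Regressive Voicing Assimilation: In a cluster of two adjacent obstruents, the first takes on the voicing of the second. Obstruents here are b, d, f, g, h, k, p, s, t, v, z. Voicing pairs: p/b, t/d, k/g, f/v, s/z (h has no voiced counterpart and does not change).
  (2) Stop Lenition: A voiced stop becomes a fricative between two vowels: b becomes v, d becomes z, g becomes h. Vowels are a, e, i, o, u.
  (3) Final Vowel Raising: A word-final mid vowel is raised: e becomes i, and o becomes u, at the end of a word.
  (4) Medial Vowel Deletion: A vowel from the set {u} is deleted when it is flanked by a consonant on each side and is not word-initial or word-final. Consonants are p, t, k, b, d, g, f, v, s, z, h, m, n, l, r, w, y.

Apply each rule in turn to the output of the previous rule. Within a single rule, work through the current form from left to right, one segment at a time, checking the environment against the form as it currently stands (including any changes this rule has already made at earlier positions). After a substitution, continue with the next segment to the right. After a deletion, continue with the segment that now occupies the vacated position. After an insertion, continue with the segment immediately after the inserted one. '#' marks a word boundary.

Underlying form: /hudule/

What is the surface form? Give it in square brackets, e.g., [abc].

[hzli]

(1) Regressive Voicing Assimilation: no change — [hudule]
(2) Stop Lenition: [hudule] → [huzule]
(3) Final Vowel Raising: [huzule] → [huzuli]
(4) Medial Vowel Deletion: [huzuli] → [hzli]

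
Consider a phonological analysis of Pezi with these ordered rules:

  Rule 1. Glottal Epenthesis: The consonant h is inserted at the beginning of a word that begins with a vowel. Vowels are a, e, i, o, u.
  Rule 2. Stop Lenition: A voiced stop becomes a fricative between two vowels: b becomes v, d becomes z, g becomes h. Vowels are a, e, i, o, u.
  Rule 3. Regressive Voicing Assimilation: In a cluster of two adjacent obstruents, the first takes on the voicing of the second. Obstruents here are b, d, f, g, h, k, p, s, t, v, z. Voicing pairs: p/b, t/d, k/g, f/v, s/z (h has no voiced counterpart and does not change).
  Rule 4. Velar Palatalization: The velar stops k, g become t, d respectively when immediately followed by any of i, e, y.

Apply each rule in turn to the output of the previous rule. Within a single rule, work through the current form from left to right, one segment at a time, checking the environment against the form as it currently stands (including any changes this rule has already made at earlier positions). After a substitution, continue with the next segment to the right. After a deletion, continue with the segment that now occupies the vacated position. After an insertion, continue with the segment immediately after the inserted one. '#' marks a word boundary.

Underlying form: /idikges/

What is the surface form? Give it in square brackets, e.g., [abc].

[hizigdes]

Rule 1 Glottal Epenthesis: [idikges] → [hidikges]
Rule 2 Stop Lenition: [hidikges] → [hizikges]
Rule 3 Regressive Voicing Assimilation: [hizikges] → [hizigges]
Rule 4 Velar Palatalization: [hizigges] → [hizigdes]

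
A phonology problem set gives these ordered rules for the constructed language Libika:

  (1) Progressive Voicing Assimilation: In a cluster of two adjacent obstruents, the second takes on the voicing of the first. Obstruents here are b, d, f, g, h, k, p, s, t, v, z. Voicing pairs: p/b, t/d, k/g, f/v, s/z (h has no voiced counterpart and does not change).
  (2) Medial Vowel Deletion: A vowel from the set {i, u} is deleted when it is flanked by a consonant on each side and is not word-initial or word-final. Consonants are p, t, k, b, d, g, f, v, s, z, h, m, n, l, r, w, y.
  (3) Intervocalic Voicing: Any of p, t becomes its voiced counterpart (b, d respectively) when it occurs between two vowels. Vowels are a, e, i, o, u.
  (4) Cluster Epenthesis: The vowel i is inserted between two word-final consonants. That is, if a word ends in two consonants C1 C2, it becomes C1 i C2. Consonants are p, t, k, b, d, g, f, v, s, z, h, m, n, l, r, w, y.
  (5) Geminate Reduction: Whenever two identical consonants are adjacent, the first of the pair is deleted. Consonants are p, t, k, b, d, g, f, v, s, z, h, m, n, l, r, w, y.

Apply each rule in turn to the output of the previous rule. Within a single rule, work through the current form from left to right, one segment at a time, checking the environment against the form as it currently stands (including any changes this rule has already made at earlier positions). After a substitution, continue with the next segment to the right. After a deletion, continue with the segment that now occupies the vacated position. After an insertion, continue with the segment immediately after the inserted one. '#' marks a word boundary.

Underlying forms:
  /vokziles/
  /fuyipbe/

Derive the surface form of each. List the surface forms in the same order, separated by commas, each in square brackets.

/vokziles/:
  (1) Progressive Voicing Assimilation: [vokziles] → [voksiles]
  (2) Medial Vowel Deletion: [voksiles] → [voksles]
  (3) Intervocalic Voicing: no change — [voksles]
  (4) Cluster Epenthesis: no change — [voksles]
  (5) Geminate Reduction: no change — [voksles]
/fuyipbe/:
  (1) Progressive Voicing Assimilation: [fuyipbe] → [fuyippe]
  (2) Medial Vowel Deletion: [fuyippe] → [fyppe]
  (3) Intervocalic Voicing: no change — [fyppe]
  (4) Cluster Epenthesis: no change — [fyppe]
  (5) Geminate Reduction: [fyppe] → [fype]

[voksles], [fype]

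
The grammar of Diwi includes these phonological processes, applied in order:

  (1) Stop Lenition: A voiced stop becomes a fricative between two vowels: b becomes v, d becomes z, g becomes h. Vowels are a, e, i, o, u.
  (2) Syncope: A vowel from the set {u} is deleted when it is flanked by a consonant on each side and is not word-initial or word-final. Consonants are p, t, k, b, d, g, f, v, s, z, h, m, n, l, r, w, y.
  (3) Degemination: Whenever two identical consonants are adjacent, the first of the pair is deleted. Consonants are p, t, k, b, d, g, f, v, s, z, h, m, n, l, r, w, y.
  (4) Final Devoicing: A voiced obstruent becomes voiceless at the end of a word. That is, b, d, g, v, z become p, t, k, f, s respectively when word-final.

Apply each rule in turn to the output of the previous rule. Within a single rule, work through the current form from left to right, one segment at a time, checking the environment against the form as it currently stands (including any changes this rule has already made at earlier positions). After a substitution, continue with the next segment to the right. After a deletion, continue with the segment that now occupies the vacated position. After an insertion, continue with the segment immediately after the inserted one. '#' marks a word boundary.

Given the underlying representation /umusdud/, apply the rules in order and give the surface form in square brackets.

(1) Stop Lenition: no change — [umusdud]
(2) Syncope: [umusdud] → [umsdd]
(3) Degemination: [umsdd] → [umsd]
(4) Final Devoicing: [umsd] → [umst]

[umst]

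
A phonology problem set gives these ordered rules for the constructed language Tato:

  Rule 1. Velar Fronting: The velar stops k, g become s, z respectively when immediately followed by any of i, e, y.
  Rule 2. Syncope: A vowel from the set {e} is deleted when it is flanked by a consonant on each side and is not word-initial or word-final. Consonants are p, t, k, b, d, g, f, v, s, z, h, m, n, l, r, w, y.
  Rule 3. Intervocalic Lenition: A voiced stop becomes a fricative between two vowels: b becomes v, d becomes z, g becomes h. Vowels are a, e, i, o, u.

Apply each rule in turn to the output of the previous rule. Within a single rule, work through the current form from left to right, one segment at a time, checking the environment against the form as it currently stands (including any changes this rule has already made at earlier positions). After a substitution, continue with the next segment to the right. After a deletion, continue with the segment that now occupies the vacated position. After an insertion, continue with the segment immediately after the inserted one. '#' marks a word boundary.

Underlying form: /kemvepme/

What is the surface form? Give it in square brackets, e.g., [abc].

[smvpme]

Rule 1 Velar Fronting: [kemvepme] → [semvepme]
Rule 2 Syncope: [semvepme] → [smvpme]
Rule 3 Intervocalic Lenition: no change — [smvpme]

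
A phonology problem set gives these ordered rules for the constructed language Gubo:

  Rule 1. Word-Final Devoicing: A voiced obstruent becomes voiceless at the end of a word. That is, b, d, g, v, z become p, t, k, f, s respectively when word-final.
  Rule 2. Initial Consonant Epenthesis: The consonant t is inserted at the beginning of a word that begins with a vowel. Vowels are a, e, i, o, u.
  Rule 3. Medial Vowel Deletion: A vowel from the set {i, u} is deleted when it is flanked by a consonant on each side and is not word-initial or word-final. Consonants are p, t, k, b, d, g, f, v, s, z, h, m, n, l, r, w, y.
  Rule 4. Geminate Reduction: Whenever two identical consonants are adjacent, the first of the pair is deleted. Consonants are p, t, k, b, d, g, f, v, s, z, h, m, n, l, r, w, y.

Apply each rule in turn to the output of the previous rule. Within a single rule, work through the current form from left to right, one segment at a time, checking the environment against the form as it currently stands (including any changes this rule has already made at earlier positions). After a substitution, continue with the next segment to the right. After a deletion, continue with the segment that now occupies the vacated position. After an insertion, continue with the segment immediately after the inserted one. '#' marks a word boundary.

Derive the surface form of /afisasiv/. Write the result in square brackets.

[tafsasf]

Rule 1 Word-Final Devoicing: [afisasiv] → [afisasif]
Rule 2 Initial Consonant Epenthesis: [afisasif] → [tafisasif]
Rule 3 Medial Vowel Deletion: [tafisasif] → [tafsasf]
Rule 4 Geminate Reduction: no change — [tafsasf]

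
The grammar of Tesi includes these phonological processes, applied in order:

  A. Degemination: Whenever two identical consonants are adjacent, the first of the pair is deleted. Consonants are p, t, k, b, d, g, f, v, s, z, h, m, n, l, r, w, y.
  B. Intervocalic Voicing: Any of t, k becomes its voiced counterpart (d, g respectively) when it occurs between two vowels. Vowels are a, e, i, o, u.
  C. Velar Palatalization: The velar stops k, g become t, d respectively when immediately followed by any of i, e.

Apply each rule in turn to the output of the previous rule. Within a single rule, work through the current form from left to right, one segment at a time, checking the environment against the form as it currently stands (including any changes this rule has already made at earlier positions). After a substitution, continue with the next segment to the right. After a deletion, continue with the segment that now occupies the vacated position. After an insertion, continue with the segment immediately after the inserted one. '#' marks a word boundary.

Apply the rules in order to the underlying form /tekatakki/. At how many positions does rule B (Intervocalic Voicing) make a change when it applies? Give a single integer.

A Degemination: [tekatakki] → [tekataki]
B Intervocalic Voicing: [tekataki] → [tegadagi]
C Velar Palatalization: [tegadagi] → [tegadadi]
Rule B changed 3 position(s).

3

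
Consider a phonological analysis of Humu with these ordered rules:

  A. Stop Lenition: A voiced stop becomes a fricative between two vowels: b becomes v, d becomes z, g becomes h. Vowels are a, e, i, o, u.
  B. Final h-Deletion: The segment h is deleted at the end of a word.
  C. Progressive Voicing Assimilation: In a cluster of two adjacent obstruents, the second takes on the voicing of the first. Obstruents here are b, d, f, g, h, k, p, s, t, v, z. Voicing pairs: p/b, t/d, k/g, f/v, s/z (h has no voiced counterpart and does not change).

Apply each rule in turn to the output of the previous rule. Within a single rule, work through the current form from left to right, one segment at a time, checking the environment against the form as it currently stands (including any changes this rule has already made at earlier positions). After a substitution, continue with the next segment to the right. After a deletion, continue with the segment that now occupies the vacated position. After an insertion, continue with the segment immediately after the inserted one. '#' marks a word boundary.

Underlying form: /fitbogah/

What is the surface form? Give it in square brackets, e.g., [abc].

A Stop Lenition: [fitbogah] → [fitbohah]
B Final h-Deletion: [fitbohah] → [fitboha]
C Progressive Voicing Assimilation: [fitboha] → [fitpoha]

[fitpoha]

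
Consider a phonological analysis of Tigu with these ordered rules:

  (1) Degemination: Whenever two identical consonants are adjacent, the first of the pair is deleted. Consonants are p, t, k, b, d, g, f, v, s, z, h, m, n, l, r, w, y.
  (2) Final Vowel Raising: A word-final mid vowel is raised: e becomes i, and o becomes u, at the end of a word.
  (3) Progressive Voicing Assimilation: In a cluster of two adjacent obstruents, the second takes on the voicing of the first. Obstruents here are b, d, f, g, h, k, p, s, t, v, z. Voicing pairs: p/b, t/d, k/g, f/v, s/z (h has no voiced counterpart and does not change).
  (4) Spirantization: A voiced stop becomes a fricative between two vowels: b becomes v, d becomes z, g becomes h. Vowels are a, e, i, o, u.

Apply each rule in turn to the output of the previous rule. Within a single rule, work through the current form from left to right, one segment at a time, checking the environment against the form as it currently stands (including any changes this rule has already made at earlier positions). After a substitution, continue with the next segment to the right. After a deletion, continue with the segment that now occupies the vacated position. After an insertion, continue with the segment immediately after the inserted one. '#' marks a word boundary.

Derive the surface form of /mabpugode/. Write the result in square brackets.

[mabbuhozi]

(1) Degemination: no change — [mabpugode]
(2) Final Vowel Raising: [mabpugode] → [mabpugodi]
(3) Progressive Voicing Assimilation: [mabpugodi] → [mabbugodi]
(4) Spirantization: [mabbugodi] → [mabbuhozi]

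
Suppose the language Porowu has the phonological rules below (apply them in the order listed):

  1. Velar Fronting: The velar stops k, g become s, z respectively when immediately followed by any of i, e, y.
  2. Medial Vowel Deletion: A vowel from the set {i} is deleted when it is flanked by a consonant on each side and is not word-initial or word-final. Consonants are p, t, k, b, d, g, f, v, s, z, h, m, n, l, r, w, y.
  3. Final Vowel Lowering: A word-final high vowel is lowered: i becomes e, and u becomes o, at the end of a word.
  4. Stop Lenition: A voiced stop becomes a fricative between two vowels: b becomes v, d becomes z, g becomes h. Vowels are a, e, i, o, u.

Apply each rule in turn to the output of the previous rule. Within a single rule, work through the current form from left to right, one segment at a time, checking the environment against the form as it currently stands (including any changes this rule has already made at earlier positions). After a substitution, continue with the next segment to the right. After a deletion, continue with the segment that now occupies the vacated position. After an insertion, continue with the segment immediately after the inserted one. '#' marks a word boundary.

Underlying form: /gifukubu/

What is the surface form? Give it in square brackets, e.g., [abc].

[zfukuvo]

1 Velar Fronting: [gifukubu] → [zifukubu]
2 Medial Vowel Deletion: [zifukubu] → [zfukubu]
3 Final Vowel Lowering: [zfukubu] → [zfukubo]
4 Stop Lenition: [zfukubo] → [zfukuvo]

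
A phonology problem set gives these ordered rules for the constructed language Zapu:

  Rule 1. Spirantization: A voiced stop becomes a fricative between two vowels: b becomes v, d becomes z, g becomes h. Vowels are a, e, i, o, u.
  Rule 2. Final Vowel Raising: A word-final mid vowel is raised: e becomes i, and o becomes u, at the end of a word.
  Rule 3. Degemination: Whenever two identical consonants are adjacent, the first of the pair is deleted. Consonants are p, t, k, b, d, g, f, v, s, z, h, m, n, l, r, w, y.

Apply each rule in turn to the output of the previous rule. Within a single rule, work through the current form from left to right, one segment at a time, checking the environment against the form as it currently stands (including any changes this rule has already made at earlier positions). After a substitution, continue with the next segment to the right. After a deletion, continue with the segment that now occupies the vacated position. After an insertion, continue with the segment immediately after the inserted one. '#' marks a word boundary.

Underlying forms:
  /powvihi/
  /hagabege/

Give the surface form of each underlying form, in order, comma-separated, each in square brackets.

/powvihi/:
  Rule 1 Spirantization: no change — [powvihi]
  Rule 2 Final Vowel Raising: no change — [powvihi]
  Rule 3 Degemination: no change — [powvihi]
/hagabege/:
  Rule 1 Spirantization: [hagabege] → [hahavehe]
  Rule 2 Final Vowel Raising: [hahavehe] → [hahavehi]
  Rule 3 Degemination: no change — [hahavehi]

[powvihi], [hahavehi]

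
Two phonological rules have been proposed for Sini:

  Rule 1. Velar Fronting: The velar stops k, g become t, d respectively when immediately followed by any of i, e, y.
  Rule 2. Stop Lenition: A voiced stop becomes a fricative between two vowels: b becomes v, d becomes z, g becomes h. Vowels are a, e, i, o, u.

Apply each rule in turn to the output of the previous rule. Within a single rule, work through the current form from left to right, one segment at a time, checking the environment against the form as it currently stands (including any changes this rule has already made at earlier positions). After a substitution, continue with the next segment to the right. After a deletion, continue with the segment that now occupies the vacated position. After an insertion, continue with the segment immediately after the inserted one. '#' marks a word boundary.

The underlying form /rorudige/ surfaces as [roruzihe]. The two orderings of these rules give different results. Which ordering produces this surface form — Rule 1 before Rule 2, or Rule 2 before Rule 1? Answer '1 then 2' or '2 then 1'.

Order 1 then 2:
  1 Velar Fronting: [rorudige] → [rorudide]
  2 Stop Lenition: [rorudide] → [roruzize]
  result: [roruzize]
Order 2 then 1:
  2 Stop Lenition: [rorudige] → [roruzihe]
  1 Velar Fronting: no change — [roruzihe]
  result: [roruzihe]

2 then 1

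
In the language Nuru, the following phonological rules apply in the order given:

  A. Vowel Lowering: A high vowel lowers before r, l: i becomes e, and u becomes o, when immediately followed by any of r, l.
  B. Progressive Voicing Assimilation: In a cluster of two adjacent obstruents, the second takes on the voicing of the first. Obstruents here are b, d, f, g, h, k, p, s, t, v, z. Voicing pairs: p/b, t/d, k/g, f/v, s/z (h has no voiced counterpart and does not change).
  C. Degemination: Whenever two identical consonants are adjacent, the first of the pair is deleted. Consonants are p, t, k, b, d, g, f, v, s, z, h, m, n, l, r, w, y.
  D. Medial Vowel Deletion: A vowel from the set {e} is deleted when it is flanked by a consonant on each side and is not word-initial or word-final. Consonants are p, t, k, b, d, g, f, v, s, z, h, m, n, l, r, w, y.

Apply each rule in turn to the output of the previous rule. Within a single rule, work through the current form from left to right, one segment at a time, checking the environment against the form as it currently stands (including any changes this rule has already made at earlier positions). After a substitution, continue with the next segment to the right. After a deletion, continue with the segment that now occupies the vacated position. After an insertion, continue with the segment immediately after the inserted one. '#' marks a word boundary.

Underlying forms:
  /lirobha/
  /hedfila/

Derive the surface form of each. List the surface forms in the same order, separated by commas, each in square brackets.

/lirobha/:
  A Vowel Lowering: [lirobha] → [lerobha]
  B Progressive Voicing Assimilation: no change — [lerobha]
  C Degemination: no change — [lerobha]
  D Medial Vowel Deletion: [lerobha] → [lrobha]
/hedfila/:
  A Vowel Lowering: [hedfila] → [hedfela]
  B Progressive Voicing Assimilation: [hedfela] → [hedvela]
  C Degemination: no change — [hedvela]
  D Medial Vowel Deletion: [hedvela] → [hdvla]

[lrobha], [hdvla]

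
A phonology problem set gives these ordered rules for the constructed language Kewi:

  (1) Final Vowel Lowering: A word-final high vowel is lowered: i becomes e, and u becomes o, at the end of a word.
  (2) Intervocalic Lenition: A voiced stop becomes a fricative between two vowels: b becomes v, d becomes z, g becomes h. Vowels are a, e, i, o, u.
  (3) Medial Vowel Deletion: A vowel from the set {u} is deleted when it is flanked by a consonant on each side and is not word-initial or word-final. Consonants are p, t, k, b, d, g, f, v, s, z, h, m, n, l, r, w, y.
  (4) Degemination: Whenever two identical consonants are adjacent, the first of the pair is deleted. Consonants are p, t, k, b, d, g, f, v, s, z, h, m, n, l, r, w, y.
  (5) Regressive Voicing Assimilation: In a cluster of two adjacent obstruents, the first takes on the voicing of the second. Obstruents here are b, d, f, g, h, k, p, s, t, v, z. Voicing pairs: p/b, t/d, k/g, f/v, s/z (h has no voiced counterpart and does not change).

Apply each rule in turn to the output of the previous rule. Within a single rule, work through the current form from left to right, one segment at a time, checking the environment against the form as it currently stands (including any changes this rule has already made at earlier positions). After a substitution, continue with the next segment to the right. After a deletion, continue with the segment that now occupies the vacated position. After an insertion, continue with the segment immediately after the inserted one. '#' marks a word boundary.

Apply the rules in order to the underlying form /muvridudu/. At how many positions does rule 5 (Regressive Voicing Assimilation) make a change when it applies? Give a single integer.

0

(1) Final Vowel Lowering: [muvridudu] → [muvridudo]
(2) Intervocalic Lenition: [muvridudo] → [muvrizuzo]
(3) Medial Vowel Deletion: [muvrizuzo] → [mvrizzo]
(4) Degemination: [mvrizzo] → [mvrizo]
(5) Regressive Voicing Assimilation: no change — [mvrizo]
Rule 5 changed 0 position(s).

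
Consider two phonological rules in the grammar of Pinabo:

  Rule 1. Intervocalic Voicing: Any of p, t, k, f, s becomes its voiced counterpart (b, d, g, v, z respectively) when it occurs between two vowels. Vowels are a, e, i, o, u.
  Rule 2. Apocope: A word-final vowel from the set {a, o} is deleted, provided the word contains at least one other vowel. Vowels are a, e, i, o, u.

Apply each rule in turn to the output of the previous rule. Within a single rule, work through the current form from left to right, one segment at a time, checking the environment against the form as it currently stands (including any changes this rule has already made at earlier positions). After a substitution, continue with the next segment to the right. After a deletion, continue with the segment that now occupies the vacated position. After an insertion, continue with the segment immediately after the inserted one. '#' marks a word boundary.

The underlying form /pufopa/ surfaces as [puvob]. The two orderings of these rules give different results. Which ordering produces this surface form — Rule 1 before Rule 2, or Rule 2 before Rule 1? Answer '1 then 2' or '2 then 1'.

Order 1 then 2:
  1 Intervocalic Voicing: [pufopa] → [puvoba]
  2 Apocope: [puvoba] → [puvob]
  result: [puvob]
Order 2 then 1:
  2 Apocope: [pufopa] → [pufop]
  1 Intervocalic Voicing: [pufop] → [puvop]
  result: [puvop]

1 then 2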